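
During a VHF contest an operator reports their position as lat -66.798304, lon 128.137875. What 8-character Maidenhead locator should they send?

PC43be68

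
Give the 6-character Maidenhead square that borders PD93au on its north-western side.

PD83xv

Longitude subsquare a = 0; −1 → -1, wraps to 23 = x, carry into square.
Longitude square 9; −1 → 8.
Latitude subsquare u = 20; +1 → 21 = v.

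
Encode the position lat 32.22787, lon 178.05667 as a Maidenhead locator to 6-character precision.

RM92af

Add 180° to longitude and 90° to latitude: 358.0567, 122.2279.
Field (20°×10°, letters A–R): lon ⌊358.0567/20⌋ = 17 → R; lat ⌊122.2279/10⌋ = 12 → M.
Square (2°×1°, digits 0–9): lon ⌊18.0567/2⌋ = 9; lat ⌊2.2279/1⌋ = 2.
Subsquare (5′×2.5′, letters a–x): lon ⌊0.0567/0.0833333⌋ = 0 → a; lat ⌊0.2279/0.0416667⌋ = 5 → f.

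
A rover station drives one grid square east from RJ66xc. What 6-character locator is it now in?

RJ76ac

Longitude subsquare x = 23; +1 → 24, wraps to 0 = a, carry into square.
Longitude square 6; +1 → 7.
The latitude characters are unchanged.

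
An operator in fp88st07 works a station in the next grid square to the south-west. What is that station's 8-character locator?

FP88rt96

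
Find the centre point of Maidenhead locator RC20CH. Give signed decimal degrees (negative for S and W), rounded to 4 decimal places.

-69.6875, 164.2083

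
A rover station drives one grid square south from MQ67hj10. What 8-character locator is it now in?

MQ67hi19

Latitude extended square 0; −1 → -1, wraps to 9, carry into subsquare.
Latitude subsquare j = 9; −1 → 8 = i.
The longitude characters are unchanged.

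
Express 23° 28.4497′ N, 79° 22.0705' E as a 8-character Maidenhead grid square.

ML93ql43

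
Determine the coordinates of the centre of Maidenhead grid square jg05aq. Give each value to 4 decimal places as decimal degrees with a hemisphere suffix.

24.3125° S, 0.0417° E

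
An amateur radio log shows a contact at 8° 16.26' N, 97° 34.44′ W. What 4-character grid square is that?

Add 180° to longitude and 90° to latitude: 82.43, 98.27.
Field: lon ⌊82.43/20⌋ = 4 → E; lat ⌊98.27/10⌋ = 9 → J.
Square: lon ⌊2.43/2⌋ = 1; lat ⌊8.27/1⌋ = 8.

EJ18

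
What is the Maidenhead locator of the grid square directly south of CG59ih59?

Latitude extended square 9; −1 → 8.
The longitude characters are unchanged.

CG59ih58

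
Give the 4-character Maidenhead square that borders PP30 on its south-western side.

PO29

Longitude square 3; −1 → 2.
Latitude square 0; −1 → -1, wraps to 9, carry into field.
Latitude field P = 15; −1 → 14 = O.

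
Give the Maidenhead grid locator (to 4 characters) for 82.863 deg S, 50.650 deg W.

Offset from 180°W / 90°S: lon 129.35°, lat 7.14°.
Field (20°×10°, letters A–R): lon ⌊129.35/20⌋ = 6 → G; lat ⌊7.14/10⌋ = 0 → A.
Square (2°×1°, digits 0–9): lon ⌊9.35/2⌋ = 4; lat ⌊7.14/1⌋ = 7.

GA47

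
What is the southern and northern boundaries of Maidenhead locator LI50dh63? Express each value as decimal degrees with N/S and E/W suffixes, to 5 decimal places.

9.69583° S, 9.69167° S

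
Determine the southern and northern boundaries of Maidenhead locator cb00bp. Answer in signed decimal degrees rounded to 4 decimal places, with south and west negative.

-79.3750, -79.3333

Field C=2, B=1: +2·20° lon, +1·10° lat → SW at lon -140°, lat -80°.
Square 0, 0: +0·2° lon, +0·1° lat → SW at lon -140°, lat -80°.
Subsquare b=1, p=15: +1·0.0833333° lon, +15·0.0416667° lat → SW at lon -139.917°, lat -79.375°.
Cell spans 0.0833333° lon × 0.0416667° lat.
south -79.3750, north -79.3333.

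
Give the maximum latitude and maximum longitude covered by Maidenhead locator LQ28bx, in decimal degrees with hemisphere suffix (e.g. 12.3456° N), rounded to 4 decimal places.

79.0000° N, 44.1667° E

Field L=11, Q=16: +11·20° lon, +16·10° lat → SW at lon 40°, lat 70°.
Square 2, 8: +2·2° lon, +8·1° lat → SW at lon 44°, lat 78°.
Subsquare b=1, x=23: +1·0.0833333° lon, +23·0.0416667° lat → SW at lon 44.0833°, lat 78.9583°.
Cell spans 0.0833333° lon × 0.0416667° lat. NE corner is SW corner plus one full cell.
latitude 79.0000° N, longitude 44.1667° E.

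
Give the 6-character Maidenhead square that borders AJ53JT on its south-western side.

AJ53is

Longitude subsquare j = 9; −1 → 8 = i.
Latitude subsquare t = 19; −1 → 18 = s.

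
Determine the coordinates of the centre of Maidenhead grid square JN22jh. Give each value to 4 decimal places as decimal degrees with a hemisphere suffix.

Field J=9, N=13: +9·20° lon, +13·10° lat → SW at lon 0°, lat 40°.
Square 2, 2: +2·2° lon, +2·1° lat → SW at lon 4°, lat 42°.
Subsquare j=9, h=7: +9·0.0833333° lon, +7·0.0416667° lat → SW at lon 4.75°, lat 42.2917°.
Cell spans 0.0833333° lon × 0.0416667° lat. Centre is SW corner plus half of each.
latitude 42.3125° N, longitude 4.7917° E.

42.3125° N, 4.7917° E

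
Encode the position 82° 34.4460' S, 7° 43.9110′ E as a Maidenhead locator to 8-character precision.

JA37uk72

Offset from 180°W / 90°S: lon 187.73185°, lat 7.42590°.
Field: lon ⌊187.73185/20⌋ = 9 → J; lat ⌊7.42590/10⌋ = 0 → A.
Square: lon ⌊7.73185/2⌋ = 3; lat ⌊7.42590/1⌋ = 7.
Subsquare: lon ⌊1.73185/0.0833333⌋ = 20 → u; lat ⌊0.42590/0.0416667⌋ = 10 → k.
Extended square: lon ⌊0.06518/0.00833333⌋ = 7; lat ⌊0.00923/0.00416667⌋ = 2.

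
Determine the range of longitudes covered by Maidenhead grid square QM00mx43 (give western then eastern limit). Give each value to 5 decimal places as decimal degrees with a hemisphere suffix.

Field Q=16, M=12: +16·20° lon, +12·10° lat → SW at lon 140°, lat 30°.
Square 0, 0: +0·2° lon, +0·1° lat → SW at lon 140°, lat 30°.
Subsquare m=12, x=23: +12·0.0833333° lon, +23·0.0416667° lat → SW at lon 141°, lat 30.9583°.
Extended square 4, 3: +4·0.00833333° lon, +3·0.00416667° lat → SW at lon 141.033°, lat 30.9708°.
Cell spans 0.00833333° lon × 0.00416667° lat.
west 141.03333° E, east 141.04167° E.

141.03333° E, 141.04167° E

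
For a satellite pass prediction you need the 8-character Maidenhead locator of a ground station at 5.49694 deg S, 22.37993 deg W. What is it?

HI84tm40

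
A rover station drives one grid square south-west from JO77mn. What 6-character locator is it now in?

JO77lm

Longitude subsquare m = 12; −1 → 11 = l.
Latitude subsquare n = 13; −1 → 12 = m.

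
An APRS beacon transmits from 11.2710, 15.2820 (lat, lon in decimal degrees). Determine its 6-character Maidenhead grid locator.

Offset from 180°W / 90°S: lon 195.2820°, lat 101.2710°.
Field (20°×10°, letters A–R): lon ⌊195.2820/20⌋ = 9 → J; lat ⌊101.2710/10⌋ = 10 → K.
Square (2°×1°, digits 0–9): lon ⌊15.2820/2⌋ = 7; lat ⌊1.2710/1⌋ = 1.
Subsquare (5′×2.5′, letters a–x): lon ⌊1.2820/0.0833333⌋ = 15 → p; lat ⌊0.2710/0.0416667⌋ = 6 → g.

JK71pg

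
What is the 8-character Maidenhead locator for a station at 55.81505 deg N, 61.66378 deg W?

FO95et05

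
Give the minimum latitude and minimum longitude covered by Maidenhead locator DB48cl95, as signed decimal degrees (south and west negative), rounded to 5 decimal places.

Field D=3, B=1: +3·20° lon, +1·10° lat → SW at lon -120°, lat -80°.
Square 4, 8: +4·2° lon, +8·1° lat → SW at lon -112°, lat -72°.
Subsquare c=2, l=11: +2·0.0833333° lon, +11·0.0416667° lat → SW at lon -111.833°, lat -71.5417°.
Extended square 9, 5: +9·0.00833333° lon, +5·0.00416667° lat → SW at lon -111.758°, lat -71.5208°.
latitude -71.52083, longitude -111.75833.

-71.52083, -111.75833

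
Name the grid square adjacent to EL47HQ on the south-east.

EL47ip

Longitude subsquare h = 7; +1 → 8 = i.
Latitude subsquare q = 16; −1 → 15 = p.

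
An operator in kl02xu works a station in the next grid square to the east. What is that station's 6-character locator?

KL12au

Longitude subsquare x = 23; +1 → 24, wraps to 0 = a, carry into square.
Longitude square 0; +1 → 1.
The latitude characters are unchanged.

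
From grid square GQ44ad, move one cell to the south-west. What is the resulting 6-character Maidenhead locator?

Longitude subsquare a = 0; −1 → -1, wraps to 23 = x, carry into square.
Longitude square 4; −1 → 3.
Latitude subsquare d = 3; −1 → 2 = c.

GQ34xc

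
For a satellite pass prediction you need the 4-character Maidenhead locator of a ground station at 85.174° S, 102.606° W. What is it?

DA84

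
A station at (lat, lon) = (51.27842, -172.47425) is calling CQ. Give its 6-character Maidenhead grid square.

Add 180° to longitude and 90° to latitude: 7.5257, 141.2784.
Field: 7.5257/20 → 0 → A, 141.2784/10 → 14 → O; chars AO.
Square: 7.5257/2 → 3, 1.2784/1 → 1; chars 31.
Subsquare: 1.5257/0.0833333 → 18 → s, 0.2784/0.0416667 → 6 → g; chars sg.

AO31sg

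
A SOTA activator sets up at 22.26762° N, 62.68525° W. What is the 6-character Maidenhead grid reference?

FL82pg

Offset from 180°W / 90°S: lon 117.3148°, lat 112.2676°.
Field: lon ⌊117.3148/20⌋ = 5 → F; lat ⌊112.2676/10⌋ = 11 → L.
Square: lon ⌊17.3148/2⌋ = 8; lat ⌊2.2676/1⌋ = 2.
Subsquare: lon ⌊1.3148/0.0833333⌋ = 15 → p; lat ⌊0.2676/0.0416667⌋ = 6 → g.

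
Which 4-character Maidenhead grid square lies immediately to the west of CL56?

CL46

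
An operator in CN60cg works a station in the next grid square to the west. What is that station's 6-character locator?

CN60bg

Longitude subsquare c = 2; −1 → 1 = b.
The latitude characters are unchanged.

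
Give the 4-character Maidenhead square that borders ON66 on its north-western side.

Longitude square 6; −1 → 5.
Latitude square 6; +1 → 7.

ON57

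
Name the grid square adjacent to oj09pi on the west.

Longitude subsquare p = 15; −1 → 14 = o.
The latitude characters are unchanged.

OJ09oi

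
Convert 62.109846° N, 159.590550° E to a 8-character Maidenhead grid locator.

Offset from 180°W / 90°S: lon 339.59055°, lat 152.10985°.
Field: lon ⌊339.59055/20⌋ = 16 → Q; lat ⌊152.10985/10⌋ = 15 → P.
Square: lon ⌊19.59055/2⌋ = 9; lat ⌊2.10985/1⌋ = 2.
Subsquare: lon ⌊1.59055/0.0833333⌋ = 19 → t; lat ⌊0.10985/0.0416667⌋ = 2 → c.
Extended square: lon ⌊0.00722/0.00833333⌋ = 0; lat ⌊0.02651/0.00416667⌋ = 6.

QP92tc06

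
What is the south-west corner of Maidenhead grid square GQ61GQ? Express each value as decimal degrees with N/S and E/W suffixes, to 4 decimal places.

Field G=6, Q=16: +6·20° lon, +16·10° lat → SW at lon -60°, lat 70°.
Square 6, 1: +6·2° lon, +1·1° lat → SW at lon -48°, lat 71°.
Subsquare g=6, q=16: +6·0.0833333° lon, +16·0.0416667° lat → SW at lon -47.5°, lat 71.6667°.
latitude 71.6667° N, longitude 47.5000° W.

71.6667° N, 47.5000° W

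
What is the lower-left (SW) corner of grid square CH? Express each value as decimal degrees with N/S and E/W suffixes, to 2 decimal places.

Field C=2, H=7: +2·20° lon, +7·10° lat → SW at lon -140°, lat -20°.
latitude 20.00° S, longitude 140.00° W.

20.00° S, 140.00° W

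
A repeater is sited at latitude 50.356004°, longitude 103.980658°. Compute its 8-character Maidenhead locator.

OO10xi75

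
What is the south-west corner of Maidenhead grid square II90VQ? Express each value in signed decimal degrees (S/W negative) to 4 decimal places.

Field I=8, I=8: +8·20° lon, +8·10° lat → SW at lon -20°, lat -10°.
Square 9, 0: +9·2° lon, +0·1° lat → SW at lon -2°, lat -10°.
Subsquare v=21, q=16: +21·0.0833333° lon, +16·0.0416667° lat → SW at lon -0.25°, lat -9.33333°.
latitude -9.3333, longitude -0.2500.

-9.3333, -0.2500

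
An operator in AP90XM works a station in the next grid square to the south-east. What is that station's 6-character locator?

Longitude subsquare x = 23; +1 → 24, wraps to 0 = a, carry into square.
Longitude square 9; +1 → 10, wraps to 0, carry into field.
Longitude field A = 0; +1 → 1 = B.
Latitude subsquare m = 12; −1 → 11 = l.

BP00al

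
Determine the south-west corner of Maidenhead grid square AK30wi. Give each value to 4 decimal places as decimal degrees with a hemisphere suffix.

10.3333° N, 172.1667° W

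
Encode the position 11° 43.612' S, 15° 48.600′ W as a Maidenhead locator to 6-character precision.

Add 180° to longitude and 90° to latitude: 164.1900, 78.2731.
Field: 164.1900/20 → 8 → I, 78.2731/10 → 7 → H; chars IH.
Square: 4.1900/2 → 2, 8.2731/1 → 8; chars 28.
Subsquare: 0.1900/0.0833333 → 2 → c, 0.2731/0.0416667 → 6 → g; chars cg.

IH28cg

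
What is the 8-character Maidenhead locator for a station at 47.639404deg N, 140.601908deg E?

Shift to the Maidenhead origin (180°W, 90°S): lon 320.60191, lat 137.63940.
Field (20°×10°, letters A–R): 320.60191/20 → 16 → Q, 137.63940/10 → 13 → N; chars QN.
Square (2°×1°, digits 0–9): 0.60191/2 → 0, 7.63940/1 → 7; chars 07.
Subsquare (5′×2.5′, letters a–x): 0.60191/0.0833333 → 7 → h, 0.63940/0.0416667 → 15 → p; chars hp.
Extended square (30″×15″, digits 0–9): 0.01857/0.00833333 → 2, 0.01440/0.00416667 → 3; chars 23.

QN07hp23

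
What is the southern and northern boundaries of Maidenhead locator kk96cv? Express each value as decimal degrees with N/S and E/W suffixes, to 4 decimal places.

16.8750° N, 16.9167° N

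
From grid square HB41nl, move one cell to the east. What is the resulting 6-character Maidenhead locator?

Longitude subsquare n = 13; +1 → 14 = o.
The latitude characters are unchanged.

HB41ol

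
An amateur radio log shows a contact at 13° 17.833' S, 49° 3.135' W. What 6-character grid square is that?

GH56lq

Shift to the Maidenhead origin (180°W, 90°S): lon 130.9477, lat 76.7028.
Field (20°×10°, letters A–R): 130.9477/20 → 6 → G, 76.7028/10 → 7 → H; chars GH.
Square (2°×1°, digits 0–9): 10.9477/2 → 5, 6.7028/1 → 6; chars 56.
Subsquare (5′×2.5′, letters a–x): 0.9477/0.0833333 → 11 → l, 0.7028/0.0416667 → 16 → q; chars lq.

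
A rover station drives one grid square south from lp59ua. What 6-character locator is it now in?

LP58ux

Latitude subsquare a = 0; −1 → -1, wraps to 23 = x, carry into square.
Latitude square 9; −1 → 8.
The longitude characters are unchanged.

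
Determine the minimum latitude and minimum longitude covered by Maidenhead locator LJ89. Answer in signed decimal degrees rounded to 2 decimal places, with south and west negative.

9.00, 56.00

Field L=11, J=9: +11·20° lon, +9·10° lat → SW at lon 40°, lat 0°.
Square 8, 9: +8·2° lon, +9·1° lat → SW at lon 56°, lat 9°.
latitude 9.00, longitude 56.00.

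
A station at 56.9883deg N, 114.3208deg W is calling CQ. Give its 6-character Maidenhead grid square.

DO26ux

Add 180° to longitude and 90° to latitude: 65.6792, 146.9883.
Field: 65.6792/20 → 3 → D, 146.9883/10 → 14 → O; chars DO.
Square: 5.6792/2 → 2, 6.9883/1 → 6; chars 26.
Subsquare: 1.6792/0.0833333 → 20 → u, 0.9883/0.0416667 → 23 → x; chars ux.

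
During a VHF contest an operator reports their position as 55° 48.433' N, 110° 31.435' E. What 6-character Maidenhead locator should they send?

OO55gt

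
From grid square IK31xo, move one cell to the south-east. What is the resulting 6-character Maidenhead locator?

Longitude subsquare x = 23; +1 → 24, wraps to 0 = a, carry into square.
Longitude square 3; +1 → 4.
Latitude subsquare o = 14; −1 → 13 = n.

IK41an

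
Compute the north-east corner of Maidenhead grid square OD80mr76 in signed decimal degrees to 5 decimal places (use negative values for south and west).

-59.26250, 117.06667

Field O=14, D=3: +14·20° lon, +3·10° lat → SW at lon 100°, lat -60°.
Square 8, 0: +8·2° lon, +0·1° lat → SW at lon 116°, lat -60°.
Subsquare m=12, r=17: +12·0.0833333° lon, +17·0.0416667° lat → SW at lon 117°, lat -59.2917°.
Extended square 7, 6: +7·0.00833333° lon, +6·0.00416667° lat → SW at lon 117.058°, lat -59.2667°.
Cell spans 0.00833333° lon × 0.00416667° lat. NE corner is SW corner plus one full cell.
latitude -59.26250, longitude 117.06667.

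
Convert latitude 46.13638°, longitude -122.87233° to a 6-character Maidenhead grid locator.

Shift to the Maidenhead origin (180°W, 90°S): lon 57.1277, lat 136.1364.
Field (20°×10°, letters A–R): lon ⌊57.1277/20⌋ = 2 → C; lat ⌊136.1364/10⌋ = 13 → N.
Square (2°×1°, digits 0–9): lon ⌊17.1277/2⌋ = 8; lat ⌊6.1364/1⌋ = 6.
Subsquare (5′×2.5′, letters a–x): lon ⌊1.1277/0.0833333⌋ = 13 → n; lat ⌊0.1364/0.0416667⌋ = 3 → d.

CN86nd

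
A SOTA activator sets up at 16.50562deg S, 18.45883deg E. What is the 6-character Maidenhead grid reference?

Offset from 180°W / 90°S: lon 198.4588°, lat 73.4944°.
Field: 198.4588/20 → 9 → J, 73.4944/10 → 7 → H; chars JH.
Square: 18.4588/2 → 9, 3.4944/1 → 3; chars 93.
Subsquare: 0.4588/0.0833333 → 5 → f, 0.4944/0.0416667 → 11 → l; chars fl.

JH93fl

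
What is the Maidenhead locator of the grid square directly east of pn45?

Longitude square 4; +1 → 5.
The latitude characters are unchanged.

PN55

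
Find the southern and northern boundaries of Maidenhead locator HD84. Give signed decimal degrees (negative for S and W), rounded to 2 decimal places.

Field H=7, D=3: +7·20° lon, +3·10° lat → SW at lon -40°, lat -60°.
Square 8, 4: +8·2° lon, +4·1° lat → SW at lon -24°, lat -56°.
Cell spans 2° lon × 1° lat.
south -56.00, north -55.00.

-56.00, -55.00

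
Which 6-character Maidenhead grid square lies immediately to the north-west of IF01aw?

Longitude subsquare a = 0; −1 → -1, wraps to 23 = x, carry into square.
Longitude square 0; −1 → -1, wraps to 9, carry into field.
Longitude field I = 8; −1 → 7 = H.
Latitude subsquare w = 22; +1 → 23 = x.

HF91xx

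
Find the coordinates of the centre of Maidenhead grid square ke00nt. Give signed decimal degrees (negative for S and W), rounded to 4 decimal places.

-49.1875, 21.1250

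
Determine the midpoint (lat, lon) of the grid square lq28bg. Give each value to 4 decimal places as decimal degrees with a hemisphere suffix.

78.2708° N, 44.1250° E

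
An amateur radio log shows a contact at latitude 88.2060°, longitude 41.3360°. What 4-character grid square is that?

LR08

Offset from 180°W / 90°S: lon 221.34°, lat 178.21°.
Field: lon ⌊221.34/20⌋ = 11 → L; lat ⌊178.21/10⌋ = 17 → R.
Square: lon ⌊1.34/2⌋ = 0; lat ⌊8.21/1⌋ = 8.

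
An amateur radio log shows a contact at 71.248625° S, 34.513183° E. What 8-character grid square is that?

KB78gs10

Offset from 180°W / 90°S: lon 214.51318°, lat 18.75137°.
Field: lon ⌊214.51318/20⌋ = 10 → K; lat ⌊18.75137/10⌋ = 1 → B.
Square: lon ⌊14.51318/2⌋ = 7; lat ⌊8.75137/1⌋ = 8.
Subsquare: lon ⌊0.51318/0.0833333⌋ = 6 → g; lat ⌊0.75137/0.0416667⌋ = 18 → s.
Extended square: lon ⌊0.01318/0.00833333⌋ = 1; lat ⌊0.00137/0.00416667⌋ = 0.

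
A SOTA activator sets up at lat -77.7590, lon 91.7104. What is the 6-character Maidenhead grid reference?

NB52uf

Offset from 180°W / 90°S: lon 271.7104°, lat 12.2410°.
Field: 271.7104/20 → 13 → N, 12.2410/10 → 1 → B; chars NB.
Square: 11.7104/2 → 5, 2.2410/1 → 2; chars 52.
Subsquare: 1.7104/0.0833333 → 20 → u, 0.2410/0.0416667 → 5 → f; chars uf.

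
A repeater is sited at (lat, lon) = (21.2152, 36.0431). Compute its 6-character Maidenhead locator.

KL81af

Offset from 180°W / 90°S: lon 216.0431°, lat 111.2152°.
Field: lon ⌊216.0431/20⌋ = 10 → K; lat ⌊111.2152/10⌋ = 11 → L.
Square: lon ⌊16.0431/2⌋ = 8; lat ⌊1.2152/1⌋ = 1.
Subsquare: lon ⌊0.0431/0.0833333⌋ = 0 → a; lat ⌊0.2152/0.0416667⌋ = 5 → f.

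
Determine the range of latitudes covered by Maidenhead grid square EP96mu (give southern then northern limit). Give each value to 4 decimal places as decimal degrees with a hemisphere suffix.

66.8333° N, 66.8750° N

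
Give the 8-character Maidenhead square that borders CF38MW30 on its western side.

CF38mw20

Longitude extended square 3; −1 → 2.
The latitude characters are unchanged.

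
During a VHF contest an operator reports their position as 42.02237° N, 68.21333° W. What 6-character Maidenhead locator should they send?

FN52va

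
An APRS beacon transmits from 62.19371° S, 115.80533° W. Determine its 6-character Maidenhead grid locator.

DC27ct

Add 180° to longitude and 90° to latitude: 64.1947, 27.8063.
Field: 64.1947/20 → 3 → D, 27.8063/10 → 2 → C; chars DC.
Square: 4.1947/2 → 2, 7.8063/1 → 7; chars 27.
Subsquare: 0.1947/0.0833333 → 2 → c, 0.8063/0.0416667 → 19 → t; chars ct.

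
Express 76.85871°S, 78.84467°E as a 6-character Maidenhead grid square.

MB93kd

Add 180° to longitude and 90° to latitude: 258.8447, 13.1413.
Field: 258.8447/20 → 12 → M, 13.1413/10 → 1 → B; chars MB.
Square: 18.8447/2 → 9, 3.1413/1 → 3; chars 93.
Subsquare: 0.8447/0.0833333 → 10 → k, 0.1413/0.0416667 → 3 → d; chars kd.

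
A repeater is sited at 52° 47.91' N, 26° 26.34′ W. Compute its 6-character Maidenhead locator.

Offset from 180°W / 90°S: lon 153.5610°, lat 142.7985°.
Field: 153.5610/20 → 7 → H, 142.7985/10 → 14 → O; chars HO.
Square: 13.5610/2 → 6, 2.7985/1 → 2; chars 62.
Subsquare: 1.5610/0.0833333 → 18 → s, 0.7985/0.0416667 → 19 → t; chars st.

HO62st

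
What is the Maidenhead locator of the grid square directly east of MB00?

Longitude square 0; +1 → 1.
The latitude characters are unchanged.

MB10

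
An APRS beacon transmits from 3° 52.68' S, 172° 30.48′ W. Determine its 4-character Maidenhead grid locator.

AI36

Offset from 180°W / 90°S: lon 7.49°, lat 86.12°.
Field: lon ⌊7.49/20⌋ = 0 → A; lat ⌊86.12/10⌋ = 8 → I.
Square: lon ⌊7.49/2⌋ = 3; lat ⌊6.12/1⌋ = 6.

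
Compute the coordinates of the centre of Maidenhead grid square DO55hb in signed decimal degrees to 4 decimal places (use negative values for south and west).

Field D=3, O=14: +3·20° lon, +14·10° lat → SW at lon -120°, lat 50°.
Square 5, 5: +5·2° lon, +5·1° lat → SW at lon -110°, lat 55°.
Subsquare h=7, b=1: +7·0.0833333° lon, +1·0.0416667° lat → SW at lon -109.417°, lat 55.0417°.
Cell spans 0.0833333° lon × 0.0416667° lat. Centre is SW corner plus half of each.
latitude 55.0625, longitude -109.3750.

55.0625, -109.3750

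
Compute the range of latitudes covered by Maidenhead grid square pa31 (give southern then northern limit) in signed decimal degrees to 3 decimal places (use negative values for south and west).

-89.000, -88.000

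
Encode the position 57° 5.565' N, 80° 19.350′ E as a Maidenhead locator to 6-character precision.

NO07dc

Offset from 180°W / 90°S: lon 260.3225°, lat 147.0927°.
Field (20°×10°, letters A–R): 260.3225/20 → 13 → N, 147.0927/10 → 14 → O; chars NO.
Square (2°×1°, digits 0–9): 0.3225/2 → 0, 7.0927/1 → 7; chars 07.
Subsquare (5′×2.5′, letters a–x): 0.3225/0.0833333 → 3 → d, 0.0927/0.0416667 → 2 → c; chars dc.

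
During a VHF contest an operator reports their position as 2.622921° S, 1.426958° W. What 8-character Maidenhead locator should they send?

Offset from 180°W / 90°S: lon 178.57304°, lat 87.37708°.
Field: 178.57304/20 → 8 → I, 87.37708/10 → 8 → I; chars II.
Square: 18.57304/2 → 9, 7.37708/1 → 7; chars 97.
Subsquare: 0.57304/0.0833333 → 6 → g, 0.37708/0.0416667 → 9 → j; chars gj.
Extended square: 0.07304/0.00833333 → 8, 0.00208/0.00416667 → 0; chars 80.

II97gj80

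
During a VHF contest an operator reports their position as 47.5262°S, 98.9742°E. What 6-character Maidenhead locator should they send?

Add 180° to longitude and 90° to latitude: 278.9742, 42.4738.
Field: lon ⌊278.9742/20⌋ = 13 → N; lat ⌊42.4738/10⌋ = 4 → E.
Square: lon ⌊18.9742/2⌋ = 9; lat ⌊2.4738/1⌋ = 2.
Subsquare: lon ⌊0.9742/0.0833333⌋ = 11 → l; lat ⌊0.4738/0.0416667⌋ = 11 → l.

NE92ll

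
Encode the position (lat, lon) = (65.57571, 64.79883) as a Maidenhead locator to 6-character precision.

MP25jn

Shift to the Maidenhead origin (180°W, 90°S): lon 244.7988, lat 155.5757.
Field: 244.7988/20 → 12 → M, 155.5757/10 → 15 → P; chars MP.
Square: 4.7988/2 → 2, 5.5757/1 → 5; chars 25.
Subsquare: 0.7988/0.0833333 → 9 → j, 0.5757/0.0416667 → 13 → n; chars jn.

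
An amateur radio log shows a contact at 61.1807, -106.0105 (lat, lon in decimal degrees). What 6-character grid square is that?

DP61xe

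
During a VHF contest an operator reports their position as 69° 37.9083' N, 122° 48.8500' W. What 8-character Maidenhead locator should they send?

CP89op21

Offset from 180°W / 90°S: lon 57.18583°, lat 159.63180°.
Field: 57.18583/20 → 2 → C, 159.63180/10 → 15 → P; chars CP.
Square: 17.18583/2 → 8, 9.63180/1 → 9; chars 89.
Subsquare: 1.18583/0.0833333 → 14 → o, 0.63180/0.0416667 → 15 → p; chars op.
Extended square: 0.01917/0.00833333 → 2, 0.00680/0.00416667 → 1; chars 21.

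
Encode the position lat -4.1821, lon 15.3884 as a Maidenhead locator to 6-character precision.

JI75qt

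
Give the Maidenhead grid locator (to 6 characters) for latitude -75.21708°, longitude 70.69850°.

MB54is

Shift to the Maidenhead origin (180°W, 90°S): lon 250.6985, lat 14.7829.
Field: 250.6985/20 → 12 → M, 14.7829/10 → 1 → B; chars MB.
Square: 10.6985/2 → 5, 4.7829/1 → 4; chars 54.
Subsquare: 0.6985/0.0833333 → 8 → i, 0.7829/0.0416667 → 18 → s; chars is.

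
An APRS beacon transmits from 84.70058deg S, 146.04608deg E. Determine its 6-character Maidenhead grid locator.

Add 180° to longitude and 90° to latitude: 326.0461, 5.2994.
Field: lon ⌊326.0461/20⌋ = 16 → Q; lat ⌊5.2994/10⌋ = 0 → A.
Square: lon ⌊6.0461/2⌋ = 3; lat ⌊5.2994/1⌋ = 5.
Subsquare: lon ⌊0.0461/0.0833333⌋ = 0 → a; lat ⌊0.2994/0.0416667⌋ = 7 → h.

QA35ah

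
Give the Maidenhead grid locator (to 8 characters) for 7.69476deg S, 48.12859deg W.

Add 180° to longitude and 90° to latitude: 131.87141, 82.30524.
Field (20°×10°, letters A–R): 131.87141/20 → 6 → G, 82.30524/10 → 8 → I; chars GI.
Square (2°×1°, digits 0–9): 11.87141/2 → 5, 2.30524/1 → 2; chars 52.
Subsquare (5′×2.5′, letters a–x): 1.87141/0.0833333 → 22 → w, 0.30524/0.0416667 → 7 → h; chars wh.
Extended square (30″×15″, digits 0–9): 0.03808/0.00833333 → 4, 0.01357/0.00416667 → 3; chars 43.

GI52wh43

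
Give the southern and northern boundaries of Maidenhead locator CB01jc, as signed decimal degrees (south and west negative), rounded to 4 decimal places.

-78.9167, -78.8750

Field C=2, B=1: +2·20° lon, +1·10° lat → SW at lon -140°, lat -80°.
Square 0, 1: +0·2° lon, +1·1° lat → SW at lon -140°, lat -79°.
Subsquare j=9, c=2: +9·0.0833333° lon, +2·0.0416667° lat → SW at lon -139.25°, lat -78.9167°.
Cell spans 0.0833333° lon × 0.0416667° lat.
south -78.9167, north -78.8750.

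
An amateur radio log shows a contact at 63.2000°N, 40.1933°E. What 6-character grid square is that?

Add 180° to longitude and 90° to latitude: 220.1933, 153.2000.
Field (20°×10°, letters A–R): lon ⌊220.1933/20⌋ = 11 → L; lat ⌊153.2000/10⌋ = 15 → P.
Square (2°×1°, digits 0–9): lon ⌊0.1933/2⌋ = 0; lat ⌊3.2000/1⌋ = 3.
Subsquare (5′×2.5′, letters a–x): lon ⌊0.1933/0.0833333⌋ = 2 → c; lat ⌊0.2000/0.0416667⌋ = 4 → e.

LP03ce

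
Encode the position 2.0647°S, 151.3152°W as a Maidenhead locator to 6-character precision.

BI47iw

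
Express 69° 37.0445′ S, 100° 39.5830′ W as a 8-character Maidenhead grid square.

Add 180° to longitude and 90° to latitude: 79.34028, 20.38259.
Field (20°×10°, letters A–R): lon ⌊79.34028/20⌋ = 3 → D; lat ⌊20.38259/10⌋ = 2 → C.
Square (2°×1°, digits 0–9): lon ⌊19.34028/2⌋ = 9; lat ⌊0.38259/1⌋ = 0.
Subsquare (5′×2.5′, letters a–x): lon ⌊1.34028/0.0833333⌋ = 16 → q; lat ⌊0.38259/0.0416667⌋ = 9 → j.
Extended square (30″×15″, digits 0–9): lon ⌊0.00695/0.00833333⌋ = 0; lat ⌊0.00759/0.00416667⌋ = 1.

DC90qj01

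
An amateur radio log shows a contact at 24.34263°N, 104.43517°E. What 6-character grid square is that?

Shift to the Maidenhead origin (180°W, 90°S): lon 284.4352, lat 114.3426.
Field (20°×10°, letters A–R): lon ⌊284.4352/20⌋ = 14 → O; lat ⌊114.3426/10⌋ = 11 → L.
Square (2°×1°, digits 0–9): lon ⌊4.4352/2⌋ = 2; lat ⌊4.3426/1⌋ = 4.
Subsquare (5′×2.5′, letters a–x): lon ⌊0.4352/0.0833333⌋ = 5 → f; lat ⌊0.3426/0.0416667⌋ = 8 → i.

OL24fi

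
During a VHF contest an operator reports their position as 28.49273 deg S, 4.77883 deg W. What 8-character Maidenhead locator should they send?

Shift to the Maidenhead origin (180°W, 90°S): lon 175.22117, lat 61.50727.
Field: 175.22117/20 → 8 → I, 61.50727/10 → 6 → G; chars IG.
Square: 15.22117/2 → 7, 1.50727/1 → 1; chars 71.
Subsquare: 1.22117/0.0833333 → 14 → o, 0.50727/0.0416667 → 12 → m; chars om.
Extended square: 0.05450/0.00833333 → 6, 0.00727/0.00416667 → 1; chars 61.

IG71om61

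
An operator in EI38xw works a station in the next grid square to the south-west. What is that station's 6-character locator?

EI38wv

Longitude subsquare x = 23; −1 → 22 = w.
Latitude subsquare w = 22; −1 → 21 = v.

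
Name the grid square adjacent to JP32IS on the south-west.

JP32hr

Longitude subsquare i = 8; −1 → 7 = h.
Latitude subsquare s = 18; −1 → 17 = r.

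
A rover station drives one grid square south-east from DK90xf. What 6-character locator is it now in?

EK00ae

Longitude subsquare x = 23; +1 → 24, wraps to 0 = a, carry into square.
Longitude square 9; +1 → 10, wraps to 0, carry into field.
Longitude field D = 3; +1 → 4 = E.
Latitude subsquare f = 5; −1 → 4 = e.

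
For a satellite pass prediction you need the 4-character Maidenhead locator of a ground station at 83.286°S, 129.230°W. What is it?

Add 180° to longitude and 90° to latitude: 50.77, 6.71.
Field (20°×10°, letters A–R): 50.77/20 → 2 → C, 6.71/10 → 0 → A; chars CA.
Square (2°×1°, digits 0–9): 10.77/2 → 5, 6.71/1 → 6; chars 56.

CA56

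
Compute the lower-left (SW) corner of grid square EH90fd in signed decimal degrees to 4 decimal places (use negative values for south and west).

-19.8750, -81.5833

Field E=4, H=7: +4·20° lon, +7·10° lat → SW at lon -100°, lat -20°.
Square 9, 0: +9·2° lon, +0·1° lat → SW at lon -82°, lat -20°.
Subsquare f=5, d=3: +5·0.0833333° lon, +3·0.0416667° lat → SW at lon -81.5833°, lat -19.875°.
latitude -19.8750, longitude -81.5833.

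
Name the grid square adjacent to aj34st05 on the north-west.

AJ34rt96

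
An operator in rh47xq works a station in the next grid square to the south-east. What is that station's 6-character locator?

RH57ap

Longitude subsquare x = 23; +1 → 24, wraps to 0 = a, carry into square.
Longitude square 4; +1 → 5.
Latitude subsquare q = 16; −1 → 15 = p.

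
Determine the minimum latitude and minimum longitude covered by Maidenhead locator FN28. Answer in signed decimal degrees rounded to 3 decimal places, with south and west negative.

48.000, -76.000

Field F=5, N=13: +5·20° lon, +13·10° lat → SW at lon -80°, lat 40°.
Square 2, 8: +2·2° lon, +8·1° lat → SW at lon -76°, lat 48°.
latitude 48.000, longitude -76.000.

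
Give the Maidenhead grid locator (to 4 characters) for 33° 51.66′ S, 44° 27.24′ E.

LF26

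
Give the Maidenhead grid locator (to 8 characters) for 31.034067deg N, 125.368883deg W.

CM71ha58

Add 180° to longitude and 90° to latitude: 54.63112, 121.03407.
Field (20°×10°, letters A–R): 54.63112/20 → 2 → C, 121.03407/10 → 12 → M; chars CM.
Square (2°×1°, digits 0–9): 14.63112/2 → 7, 1.03407/1 → 1; chars 71.
Subsquare (5′×2.5′, letters a–x): 0.63112/0.0833333 → 7 → h, 0.03407/0.0416667 → 0 → a; chars ha.
Extended square (30″×15″, digits 0–9): 0.04778/0.00833333 → 5, 0.03407/0.00416667 → 8; chars 58.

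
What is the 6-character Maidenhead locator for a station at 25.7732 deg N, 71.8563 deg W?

FL45bs

Shift to the Maidenhead origin (180°W, 90°S): lon 108.1437, lat 115.7732.
Field (20°×10°, letters A–R): 108.1437/20 → 5 → F, 115.7732/10 → 11 → L; chars FL.
Square (2°×1°, digits 0–9): 8.1437/2 → 4, 5.7732/1 → 5; chars 45.
Subsquare (5′×2.5′, letters a–x): 0.1437/0.0833333 → 1 → b, 0.7732/0.0416667 → 18 → s; chars bs.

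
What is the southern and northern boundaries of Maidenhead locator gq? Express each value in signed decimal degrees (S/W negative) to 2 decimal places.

Field G=6, Q=16: +6·20° lon, +16·10° lat → SW at lon -60°, lat 70°.
Cell spans 20° lon × 10° lat.
south 70.00, north 80.00.

70.00, 80.00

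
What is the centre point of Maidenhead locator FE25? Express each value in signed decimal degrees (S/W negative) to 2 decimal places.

Field F=5, E=4: +5·20° lon, +4·10° lat → SW at lon -80°, lat -50°.
Square 2, 5: +2·2° lon, +5·1° lat → SW at lon -76°, lat -45°.
Cell spans 2° lon × 1° lat. Centre is SW corner plus half of each.
latitude -44.50, longitude -75.00.

-44.50, -75.00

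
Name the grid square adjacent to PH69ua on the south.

PH68ux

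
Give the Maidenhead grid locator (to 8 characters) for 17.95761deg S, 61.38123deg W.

FH92hb40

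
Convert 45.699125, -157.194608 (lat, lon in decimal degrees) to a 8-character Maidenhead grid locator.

BN15jq67

Shift to the Maidenhead origin (180°W, 90°S): lon 22.80539, lat 135.69913.
Field: 22.80539/20 → 1 → B, 135.69913/10 → 13 → N; chars BN.
Square: 2.80539/2 → 1, 5.69913/1 → 5; chars 15.
Subsquare: 0.80539/0.0833333 → 9 → j, 0.69913/0.0416667 → 16 → q; chars jq.
Extended square: 0.05539/0.00833333 → 6, 0.03246/0.00416667 → 7; chars 67.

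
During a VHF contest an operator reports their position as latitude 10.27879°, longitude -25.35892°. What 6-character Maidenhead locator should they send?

Shift to the Maidenhead origin (180°W, 90°S): lon 154.6411, lat 100.2788.
Field (20°×10°, letters A–R): 154.6411/20 → 7 → H, 100.2788/10 → 10 → K; chars HK.
Square (2°×1°, digits 0–9): 14.6411/2 → 7, 0.2788/1 → 0; chars 70.
Subsquare (5′×2.5′, letters a–x): 0.6411/0.0833333 → 7 → h, 0.2788/0.0416667 → 6 → g; chars hg.

HK70hg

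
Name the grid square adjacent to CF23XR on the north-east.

Longitude subsquare x = 23; +1 → 24, wraps to 0 = a, carry into square.
Longitude square 2; +1 → 3.
Latitude subsquare r = 17; +1 → 18 = s.

CF33as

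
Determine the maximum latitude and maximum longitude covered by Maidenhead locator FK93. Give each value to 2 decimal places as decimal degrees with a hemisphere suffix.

Field F=5, K=10: +5·20° lon, +10·10° lat → SW at lon -80°, lat 10°.
Square 9, 3: +9·2° lon, +3·1° lat → SW at lon -62°, lat 13°.
Cell spans 2° lon × 1° lat. NE corner is SW corner plus one full cell.
latitude 14.00° N, longitude 60.00° W.

14.00° N, 60.00° W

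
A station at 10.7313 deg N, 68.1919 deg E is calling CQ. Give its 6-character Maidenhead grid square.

MK40cr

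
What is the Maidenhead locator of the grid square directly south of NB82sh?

NB82sg

Latitude subsquare h = 7; −1 → 6 = g.
The longitude characters are unchanged.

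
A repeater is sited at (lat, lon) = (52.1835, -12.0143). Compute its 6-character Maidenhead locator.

Offset from 180°W / 90°S: lon 167.9857°, lat 142.1835°.
Field: 167.9857/20 → 8 → I, 142.1835/10 → 14 → O; chars IO.
Square: 7.9857/2 → 3, 2.1835/1 → 2; chars 32.
Subsquare: 1.9857/0.0833333 → 23 → x, 0.1835/0.0416667 → 4 → e; chars xe.

IO32xe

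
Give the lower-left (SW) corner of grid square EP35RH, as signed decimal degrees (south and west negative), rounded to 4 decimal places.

Field E=4, P=15: +4·20° lon, +15·10° lat → SW at lon -100°, lat 60°.
Square 3, 5: +3·2° lon, +5·1° lat → SW at lon -94°, lat 65°.
Subsquare r=17, h=7: +17·0.0833333° lon, +7·0.0416667° lat → SW at lon -92.5833°, lat 65.2917°.
latitude 65.2917, longitude -92.5833.

65.2917, -92.5833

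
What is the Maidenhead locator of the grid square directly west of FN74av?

Longitude subsquare a = 0; −1 → -1, wraps to 23 = x, carry into square.
Longitude square 7; −1 → 6.
The latitude characters are unchanged.

FN64xv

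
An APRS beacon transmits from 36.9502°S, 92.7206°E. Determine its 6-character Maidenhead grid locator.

Offset from 180°W / 90°S: lon 272.7206°, lat 53.0498°.
Field: 272.7206/20 → 13 → N, 53.0498/10 → 5 → F; chars NF.
Square: 12.7206/2 → 6, 3.0498/1 → 3; chars 63.
Subsquare: 0.7206/0.0833333 → 8 → i, 0.0498/0.0416667 → 1 → b; chars ib.

NF63ib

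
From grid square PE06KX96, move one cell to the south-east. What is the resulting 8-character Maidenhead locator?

PE06lx05

Longitude extended square 9; +1 → 10, wraps to 0, carry into subsquare.
Longitude subsquare k = 10; +1 → 11 = l.
Latitude extended square 6; −1 → 5.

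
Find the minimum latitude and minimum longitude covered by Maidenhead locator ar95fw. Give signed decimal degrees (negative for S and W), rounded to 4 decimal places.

85.9167, -161.5833

Field A=0, R=17: +0·20° lon, +17·10° lat → SW at lon -180°, lat 80°.
Square 9, 5: +9·2° lon, +5·1° lat → SW at lon -162°, lat 85°.
Subsquare f=5, w=22: +5·0.0833333° lon, +22·0.0416667° lat → SW at lon -161.583°, lat 85.9167°.
latitude 85.9167, longitude -161.5833.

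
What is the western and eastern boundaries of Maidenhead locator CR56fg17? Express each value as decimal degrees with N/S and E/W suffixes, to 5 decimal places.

129.57500° W, 129.56667° W

Field C=2, R=17: +2·20° lon, +17·10° lat → SW at lon -140°, lat 80°.
Square 5, 6: +5·2° lon, +6·1° lat → SW at lon -130°, lat 86°.
Subsquare f=5, g=6: +5·0.0833333° lon, +6·0.0416667° lat → SW at lon -129.583°, lat 86.25°.
Extended square 1, 7: +1·0.00833333° lon, +7·0.00416667° lat → SW at lon -129.575°, lat 86.2792°.
Cell spans 0.00833333° lon × 0.00416667° lat.
west 129.57500° W, east 129.56667° W.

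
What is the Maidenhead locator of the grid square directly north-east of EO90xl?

FO00am

Longitude subsquare x = 23; +1 → 24, wraps to 0 = a, carry into square.
Longitude square 9; +1 → 10, wraps to 0, carry into field.
Longitude field E = 4; +1 → 5 = F.
Latitude subsquare l = 11; +1 → 12 = m.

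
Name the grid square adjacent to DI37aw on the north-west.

DI27xx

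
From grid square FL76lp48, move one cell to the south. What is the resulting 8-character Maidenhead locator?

FL76lp47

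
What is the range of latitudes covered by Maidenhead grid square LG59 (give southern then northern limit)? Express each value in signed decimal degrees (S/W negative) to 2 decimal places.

-21.00, -20.00

Field L=11, G=6: +11·20° lon, +6·10° lat → SW at lon 40°, lat -30°.
Square 5, 9: +5·2° lon, +9·1° lat → SW at lon 50°, lat -21°.
Cell spans 2° lon × 1° lat.
south -21.00, north -20.00.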